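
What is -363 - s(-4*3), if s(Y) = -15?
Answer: -348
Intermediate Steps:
-363 - s(-4*3) = -363 - 1*(-15) = -363 + 15 = -348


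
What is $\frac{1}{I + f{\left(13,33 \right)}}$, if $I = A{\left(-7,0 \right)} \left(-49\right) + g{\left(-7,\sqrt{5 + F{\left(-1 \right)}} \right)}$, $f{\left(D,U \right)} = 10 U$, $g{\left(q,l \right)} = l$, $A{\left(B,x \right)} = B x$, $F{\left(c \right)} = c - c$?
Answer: $\frac{66}{21779} - \frac{\sqrt{5}}{108895} \approx 0.0030099$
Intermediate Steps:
$F{\left(c \right)} = 0$
$I = \sqrt{5}$ ($I = \left(-7\right) 0 \left(-49\right) + \sqrt{5 + 0} = 0 \left(-49\right) + \sqrt{5} = 0 + \sqrt{5} = \sqrt{5} \approx 2.2361$)
$\frac{1}{I + f{\left(13,33 \right)}} = \frac{1}{\sqrt{5} + 10 \cdot 33} = \frac{1}{\sqrt{5} + 330} = \frac{1}{330 + \sqrt{5}}$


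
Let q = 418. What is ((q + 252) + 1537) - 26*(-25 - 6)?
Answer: 3013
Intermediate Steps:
((q + 252) + 1537) - 26*(-25 - 6) = ((418 + 252) + 1537) - 26*(-25 - 6) = (670 + 1537) - 26*(-31) = 2207 + 806 = 3013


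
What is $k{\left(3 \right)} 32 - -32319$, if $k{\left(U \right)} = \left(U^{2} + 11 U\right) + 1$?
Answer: $33695$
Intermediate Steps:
$k{\left(U \right)} = 1 + U^{2} + 11 U$
$k{\left(3 \right)} 32 - -32319 = \left(1 + 3^{2} + 11 \cdot 3\right) 32 - -32319 = \left(1 + 9 + 33\right) 32 + 32319 = 43 \cdot 32 + 32319 = 1376 + 32319 = 33695$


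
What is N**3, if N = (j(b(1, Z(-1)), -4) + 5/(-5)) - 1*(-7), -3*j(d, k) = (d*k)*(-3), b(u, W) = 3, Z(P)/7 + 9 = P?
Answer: -216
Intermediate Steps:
Z(P) = -63 + 7*P
j(d, k) = d*k (j(d, k) = -d*k*(-3)/3 = -(-1)*d*k = d*k)
N = -6 (N = (3*(-4) + 5/(-5)) - 1*(-7) = (-12 + 5*(-1/5)) + 7 = (-12 - 1) + 7 = -13 + 7 = -6)
N**3 = (-6)**3 = -216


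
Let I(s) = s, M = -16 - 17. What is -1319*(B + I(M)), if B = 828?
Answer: -1048605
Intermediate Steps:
M = -33
-1319*(B + I(M)) = -1319*(828 - 33) = -1319*795 = -1048605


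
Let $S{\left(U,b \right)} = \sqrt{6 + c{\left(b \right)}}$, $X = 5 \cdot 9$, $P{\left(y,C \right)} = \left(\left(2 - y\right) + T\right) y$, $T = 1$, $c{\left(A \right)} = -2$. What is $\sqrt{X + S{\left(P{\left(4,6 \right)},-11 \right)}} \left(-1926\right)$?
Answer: $- 1926 \sqrt{47} \approx -13204.0$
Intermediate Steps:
$P{\left(y,C \right)} = y \left(3 - y\right)$ ($P{\left(y,C \right)} = \left(\left(2 - y\right) + 1\right) y = \left(3 - y\right) y = y \left(3 - y\right)$)
$X = 45$
$S{\left(U,b \right)} = 2$ ($S{\left(U,b \right)} = \sqrt{6 - 2} = \sqrt{4} = 2$)
$\sqrt{X + S{\left(P{\left(4,6 \right)},-11 \right)}} \left(-1926\right) = \sqrt{45 + 2} \left(-1926\right) = \sqrt{47} \left(-1926\right) = - 1926 \sqrt{47}$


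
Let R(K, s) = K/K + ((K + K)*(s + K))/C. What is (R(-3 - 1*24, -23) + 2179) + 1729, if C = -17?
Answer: 63753/17 ≈ 3750.2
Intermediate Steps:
R(K, s) = 1 - 2*K*(K + s)/17 (R(K, s) = K/K + ((K + K)*(s + K))/(-17) = 1 + ((2*K)*(K + s))*(-1/17) = 1 + (2*K*(K + s))*(-1/17) = 1 - 2*K*(K + s)/17)
(R(-3 - 1*24, -23) + 2179) + 1729 = ((1 - 2*(-3 - 1*24)²/17 - 2/17*(-3 - 1*24)*(-23)) + 2179) + 1729 = ((1 - 2*(-3 - 24)²/17 - 2/17*(-3 - 24)*(-23)) + 2179) + 1729 = ((1 - 2/17*(-27)² - 2/17*(-27)*(-23)) + 2179) + 1729 = ((1 - 2/17*729 - 1242/17) + 2179) + 1729 = ((1 - 1458/17 - 1242/17) + 2179) + 1729 = (-2683/17 + 2179) + 1729 = 34360/17 + 1729 = 63753/17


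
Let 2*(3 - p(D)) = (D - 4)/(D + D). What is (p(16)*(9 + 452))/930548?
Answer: 20745/14888768 ≈ 0.0013933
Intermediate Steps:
p(D) = 3 - (-4 + D)/(4*D) (p(D) = 3 - (D - 4)/(2*(D + D)) = 3 - (-4 + D)/(2*(2*D)) = 3 - (-4 + D)*1/(2*D)/2 = 3 - (-4 + D)/(4*D))
(p(16)*(9 + 452))/930548 = ((11/4 + 1/16)*(9 + 452))/930548 = ((11/4 + 1/16)*461)*(1/930548) = ((45/16)*461)*(1/930548) = (20745/16)*(1/930548) = 20745/14888768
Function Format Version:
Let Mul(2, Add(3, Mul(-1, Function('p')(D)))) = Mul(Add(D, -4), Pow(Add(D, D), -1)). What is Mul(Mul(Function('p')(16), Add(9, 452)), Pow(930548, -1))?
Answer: Rational(20745, 14888768) ≈ 0.0013933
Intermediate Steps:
Function('p')(D) = Add(3, Mul(Rational(-1, 4), Pow(D, -1), Add(-4, D))) (Function('p')(D) = Add(3, Mul(Rational(-1, 2), Mul(Add(D, -4), Pow(Add(D, D), -1)))) = Add(3, Mul(Rational(-1, 2), Mul(Add(-4, D), Pow(Mul(2, D), -1)))) = Add(3, Mul(Rational(-1, 2), Mul(Add(-4, D), Mul(Rational(1, 2), Pow(D, -1))))) = Add(3, Mul(Rational(-1, 2), Mul(Rational(1, 2), Pow(D, -1), Add(-4, D)))) = Add(3, Mul(Rational(-1, 4), Pow(D, -1), Add(-4, D))))
Mul(Mul(Function('p')(16), Add(9, 452)), Pow(930548, -1)) = Mul(Mul(Add(Rational(11, 4), Pow(16, -1)), Add(9, 452)), Pow(930548, -1)) = Mul(Mul(Add(Rational(11, 4), Rational(1, 16)), 461), Rational(1, 930548)) = Mul(Mul(Rational(45, 16), 461), Rational(1, 930548)) = Mul(Rational(20745, 16), Rational(1, 930548)) = Rational(20745, 14888768)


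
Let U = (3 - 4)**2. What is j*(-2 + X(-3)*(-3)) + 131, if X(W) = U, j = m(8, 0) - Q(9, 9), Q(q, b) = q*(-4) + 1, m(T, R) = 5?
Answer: -69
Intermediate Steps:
Q(q, b) = 1 - 4*q (Q(q, b) = -4*q + 1 = 1 - 4*q)
U = 1 (U = (-1)**2 = 1)
j = 40 (j = 5 - (1 - 4*9) = 5 - (1 - 36) = 5 - 1*(-35) = 5 + 35 = 40)
X(W) = 1
j*(-2 + X(-3)*(-3)) + 131 = 40*(-2 + 1*(-3)) + 131 = 40*(-2 - 3) + 131 = 40*(-5) + 131 = -200 + 131 = -69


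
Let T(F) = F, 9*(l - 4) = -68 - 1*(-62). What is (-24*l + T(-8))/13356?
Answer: -22/3339 ≈ -0.0065888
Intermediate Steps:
l = 10/3 (l = 4 + (-68 - 1*(-62))/9 = 4 + (-68 + 62)/9 = 4 + (⅑)*(-6) = 4 - ⅔ = 10/3 ≈ 3.3333)
(-24*l + T(-8))/13356 = (-24*10/3 - 8)/13356 = (-80 - 8)*(1/13356) = -88*1/13356 = -22/3339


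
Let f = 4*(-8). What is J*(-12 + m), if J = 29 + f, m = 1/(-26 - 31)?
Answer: 685/19 ≈ 36.053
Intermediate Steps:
m = -1/57 (m = 1/(-57) = -1/57 ≈ -0.017544)
f = -32
J = -3 (J = 29 - 32 = -3)
J*(-12 + m) = -3*(-12 - 1/57) = -3*(-685/57) = 685/19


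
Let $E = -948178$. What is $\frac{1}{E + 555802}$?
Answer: $- \frac{1}{392376} \approx -2.5486 \cdot 10^{-6}$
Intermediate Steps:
$\frac{1}{E + 555802} = \frac{1}{-948178 + 555802} = \frac{1}{-392376} = - \frac{1}{392376}$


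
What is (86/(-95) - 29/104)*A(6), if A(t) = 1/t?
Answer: -11699/59280 ≈ -0.19735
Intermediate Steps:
A(t) = 1/t
(86/(-95) - 29/104)*A(6) = (86/(-95) - 29/104)/6 = (86*(-1/95) - 29*1/104)*(1/6) = (-86/95 - 29/104)*(1/6) = -11699/9880*1/6 = -11699/59280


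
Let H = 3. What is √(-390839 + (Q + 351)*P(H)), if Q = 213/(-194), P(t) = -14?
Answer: 5*I*√148939814/97 ≈ 629.08*I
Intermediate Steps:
Q = -213/194 (Q = 213*(-1/194) = -213/194 ≈ -1.0979)
√(-390839 + (Q + 351)*P(H)) = √(-390839 + (-213/194 + 351)*(-14)) = √(-390839 + (67881/194)*(-14)) = √(-390839 - 475167/97) = √(-38386550/97) = 5*I*√148939814/97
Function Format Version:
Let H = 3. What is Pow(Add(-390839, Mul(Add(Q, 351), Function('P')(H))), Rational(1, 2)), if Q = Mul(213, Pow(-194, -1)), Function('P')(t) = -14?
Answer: Mul(Rational(5, 97), I, Pow(148939814, Rational(1, 2))) ≈ Mul(629.08, I)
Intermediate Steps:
Q = Rational(-213, 194) (Q = Mul(213, Rational(-1, 194)) = Rational(-213, 194) ≈ -1.0979)
Pow(Add(-390839, Mul(Add(Q, 351), Function('P')(H))), Rational(1, 2)) = Pow(Add(-390839, Mul(Add(Rational(-213, 194), 351), -14)), Rational(1, 2)) = Pow(Add(-390839, Mul(Rational(67881, 194), -14)), Rational(1, 2)) = Pow(Add(-390839, Rational(-475167, 97)), Rational(1, 2)) = Pow(Rational(-38386550, 97), Rational(1, 2)) = Mul(Rational(5, 97), I, Pow(148939814, Rational(1, 2)))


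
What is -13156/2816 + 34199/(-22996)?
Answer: -2266135/367936 ≈ -6.1590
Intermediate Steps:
-13156/2816 + 34199/(-22996) = -13156*1/2816 + 34199*(-1/22996) = -299/64 - 34199/22996 = -2266135/367936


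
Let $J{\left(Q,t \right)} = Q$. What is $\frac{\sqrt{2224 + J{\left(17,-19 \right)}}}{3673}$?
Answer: $\frac{3 \sqrt{249}}{3673} \approx 0.012888$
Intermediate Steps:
$\frac{\sqrt{2224 + J{\left(17,-19 \right)}}}{3673} = \frac{\sqrt{2224 + 17}}{3673} = \sqrt{2241} \cdot \frac{1}{3673} = 3 \sqrt{249} \cdot \frac{1}{3673} = \frac{3 \sqrt{249}}{3673}$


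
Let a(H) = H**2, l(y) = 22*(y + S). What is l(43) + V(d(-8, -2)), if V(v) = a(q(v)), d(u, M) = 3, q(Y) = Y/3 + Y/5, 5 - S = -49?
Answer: 53414/25 ≈ 2136.6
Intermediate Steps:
S = 54 (S = 5 - 1*(-49) = 5 + 49 = 54)
q(Y) = 8*Y/15 (q(Y) = Y*(1/3) + Y*(1/5) = Y/3 + Y/5 = 8*Y/15)
l(y) = 1188 + 22*y (l(y) = 22*(y + 54) = 22*(54 + y) = 1188 + 22*y)
V(v) = 64*v**2/225 (V(v) = (8*v/15)**2 = 64*v**2/225)
l(43) + V(d(-8, -2)) = (1188 + 22*43) + (64/225)*3**2 = (1188 + 946) + (64/225)*9 = 2134 + 64/25 = 53414/25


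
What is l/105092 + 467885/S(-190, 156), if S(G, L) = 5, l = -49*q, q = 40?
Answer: 2458548031/26273 ≈ 93577.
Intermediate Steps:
l = -1960 (l = -49*40 = -1960)
l/105092 + 467885/S(-190, 156) = -1960/105092 + 467885/5 = -1960*1/105092 + 467885*(⅕) = -490/26273 + 93577 = 2458548031/26273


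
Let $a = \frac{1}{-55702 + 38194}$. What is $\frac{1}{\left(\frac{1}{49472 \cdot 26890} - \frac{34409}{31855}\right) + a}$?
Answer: $- \frac{37096626872703360}{40072997293340341} \approx -0.92573$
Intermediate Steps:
$a = - \frac{1}{17508}$ ($a = \frac{1}{-17508} = - \frac{1}{17508} \approx -5.7117 \cdot 10^{-5}$)
$\frac{1}{\left(\frac{1}{49472 \cdot 26890} - \frac{34409}{31855}\right) + a} = \frac{1}{\left(\frac{1}{49472 \cdot 26890} - \frac{34409}{31855}\right) - \frac{1}{17508}} = \frac{1}{\left(\frac{1}{49472} \cdot \frac{1}{26890} - \frac{34409}{31855}\right) - \frac{1}{17508}} = \frac{1}{\left(\frac{1}{1330302080} - \frac{34409}{31855}\right) - \frac{1}{17508}} = \frac{1}{- \frac{9154872847773}{8475354551680} - \frac{1}{17508}} = \frac{1}{- \frac{40072997293340341}{37096626872703360}} = - \frac{37096626872703360}{40072997293340341}$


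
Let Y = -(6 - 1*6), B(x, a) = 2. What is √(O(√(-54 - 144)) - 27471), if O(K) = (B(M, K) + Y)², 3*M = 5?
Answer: 11*I*√227 ≈ 165.73*I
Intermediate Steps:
M = 5/3 (M = (⅓)*5 = 5/3 ≈ 1.6667)
Y = 0 (Y = -(6 - 6) = -1*0 = 0)
O(K) = 4 (O(K) = (2 + 0)² = 2² = 4)
√(O(√(-54 - 144)) - 27471) = √(4 - 27471) = √(-27467) = 11*I*√227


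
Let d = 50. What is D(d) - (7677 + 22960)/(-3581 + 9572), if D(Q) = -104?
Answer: -653701/5991 ≈ -109.11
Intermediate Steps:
D(d) - (7677 + 22960)/(-3581 + 9572) = -104 - (7677 + 22960)/(-3581 + 9572) = -104 - 30637/5991 = -653701/5991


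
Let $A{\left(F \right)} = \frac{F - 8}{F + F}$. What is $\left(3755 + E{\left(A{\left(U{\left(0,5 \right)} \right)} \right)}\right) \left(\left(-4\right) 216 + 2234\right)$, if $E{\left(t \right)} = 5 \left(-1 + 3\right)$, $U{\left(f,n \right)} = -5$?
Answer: $5158050$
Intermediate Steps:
$A{\left(F \right)} = \frac{-8 + F}{2 F}$
$E{\left(t \right)} = 10$ ($E{\left(t \right)} = 5 \cdot 2 = 10$)
$\left(3755 + E{\left(A{\left(U{\left(0,5 \right)} \right)} \right)}\right) \left(\left(-4\right) 216 + 2234\right) = \left(3755 + 10\right) \left(\left(-4\right) 216 + 2234\right) = 3765 \left(-864 + 2234\right) = 3765 \cdot 1370 = 5158050$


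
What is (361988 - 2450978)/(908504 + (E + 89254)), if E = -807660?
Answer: -116055/10561 ≈ -10.989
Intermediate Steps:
(361988 - 2450978)/(908504 + (E + 89254)) = (361988 - 2450978)/(908504 + (-807660 + 89254)) = -2088990/(908504 - 718406) = -2088990/190098 = -2088990*1/190098 = -116055/10561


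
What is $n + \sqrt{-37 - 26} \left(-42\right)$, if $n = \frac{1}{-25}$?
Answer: $- \frac{1}{25} - 126 i \sqrt{7} \approx -0.04 - 333.36 i$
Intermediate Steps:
$n = - \frac{1}{25} \approx -0.04$
$n + \sqrt{-37 - 26} \left(-42\right) = - \frac{1}{25} + \sqrt{-37 - 26} \left(-42\right) = - \frac{1}{25} + \sqrt{-63} \left(-42\right) = - \frac{1}{25} + 3 i \sqrt{7} \left(-42\right) = - \frac{1}{25} - 126 i \sqrt{7}$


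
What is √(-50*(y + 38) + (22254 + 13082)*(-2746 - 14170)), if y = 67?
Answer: I*√597749026 ≈ 24449.0*I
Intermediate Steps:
√(-50*(y + 38) + (22254 + 13082)*(-2746 - 14170)) = √(-50*(67 + 38) + (22254 + 13082)*(-2746 - 14170)) = √(-50*105 + 35336*(-16916)) = √(-5250 - 597743776) = √(-597749026) = I*√597749026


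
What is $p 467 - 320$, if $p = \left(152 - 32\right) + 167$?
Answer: $133709$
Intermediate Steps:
$p = 287$ ($p = 120 + 167 = 287$)
$p 467 - 320 = 287 \cdot 467 - 320 = 134029 - 320 = 133709$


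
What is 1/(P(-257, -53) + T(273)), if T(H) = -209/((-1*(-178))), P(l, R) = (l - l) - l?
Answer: 178/45537 ≈ 0.0039089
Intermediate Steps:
P(l, R) = -l (P(l, R) = 0 - l = -l)
T(H) = -209/178
1/(P(-257, -53) + T(273)) = 1/(-1*(-257) - 209/178) = 1/(257 - 209/178) = 1/(45537/178) = 178/45537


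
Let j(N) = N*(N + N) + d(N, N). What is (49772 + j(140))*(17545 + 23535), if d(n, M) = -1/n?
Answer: 25584786266/7 ≈ 3.6550e+9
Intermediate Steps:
j(N) = -1/N + 2*N**2 (j(N) = N*(N + N) - 1/N = N*(2*N) - 1/N = 2*N**2 - 1/N = -1/N + 2*N**2)
(49772 + j(140))*(17545 + 23535) = (49772 + (-1 + 2*140**3)/140)*(17545 + 23535) = (49772 + (-1 + 2*2744000)/140)*41080 = (49772 + (-1 + 5488000)/140)*41080 = (49772 + (1/140)*5487999)*41080 = (49772 + 5487999/140)*41080 = (12456079/140)*41080 = 25584786266/7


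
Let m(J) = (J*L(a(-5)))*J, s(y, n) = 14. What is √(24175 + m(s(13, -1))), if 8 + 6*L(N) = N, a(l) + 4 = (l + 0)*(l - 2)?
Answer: √224337/3 ≈ 157.88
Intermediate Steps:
a(l) = -4 + l*(-2 + l) (a(l) = -4 + (l + 0)*(l - 2) = -4 + l*(-2 + l))
L(N) = -4/3 + N/6
m(J) = 23*J²/6 (m(J) = (J*(-4/3 + (-4 + (-5)² - 2*(-5))/6))*J = (J*(-4/3 + (-4 + 25 + 10)/6))*J = (J*(-4/3 + (⅙)*31))*J = (J*(-4/3 + 31/6))*J = (J*(23/6))*J = (23*J/6)*J = 23*J²/6)
√(24175 + m(s(13, -1))) = √(24175 + (23/6)*14²) = √(24175 + (23/6)*196) = √(24175 + 2254/3) = √(74779/3) = √224337/3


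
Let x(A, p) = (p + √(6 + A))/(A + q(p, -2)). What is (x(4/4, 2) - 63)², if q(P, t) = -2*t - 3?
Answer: (124 - √7)²/4 ≈ 3681.7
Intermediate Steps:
q(P, t) = -3 - 2*t
x(A, p) = (p + √(6 + A))/(1 + A) (x(A, p) = (p + √(6 + A))/(A + (-3 - 2*(-2))) = (p + √(6 + A))/(A + (-3 + 4)) = (p + √(6 + A))/(A + 1) = (p + √(6 + A))/(1 + A))
(x(4/4, 2) - 63)² = ((2 + √(6 + 4/4))/(1 + 4/4) - 63)² = ((2 + √(6 + 4*(¼)))/(1 + 4*(¼)) - 63)² = ((2 + √(6 + 1))/(1 + 1) - 63)² = ((2 + √7)/2 - 63)² = ((1 + √7/2) - 63)² = (-62 + √7/2)²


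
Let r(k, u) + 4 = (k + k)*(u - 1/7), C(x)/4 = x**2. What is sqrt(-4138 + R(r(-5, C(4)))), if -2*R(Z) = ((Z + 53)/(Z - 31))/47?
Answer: I*sqrt(812850289893470)/443210 ≈ 64.327*I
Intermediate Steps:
C(x) = 4*x**2
r(k, u) = -4 + 2*k*(-1/7 + u) (r(k, u) = -4 + (k + k)*(u - 1/7) = -4 + (2*k)*(u - 1*1/7) = -4 + (2*k)*(u - 1/7) = -4 + (2*k)*(-1/7 + u) = -4 + 2*k*(-1/7 + u))
R(Z) = -(53 + Z)/(94*(-31 + Z)) (R(Z) = -(Z + 53)/(Z - 31)/(2*47) = -(53 + Z)/(-31 + Z)/(2*47) = -(53 + Z)/(94*(-31 + Z)))
sqrt(-4138 + R(r(-5, C(4)))) = sqrt(-4138 + (-53 - (-4 - 2/7*(-5) + 2*(-5)*(4*4**2)))/(94*(-31 + (-4 - 2/7*(-5) + 2*(-5)*(4*4**2))))) = sqrt(-4138 + (-53 - (-4 + 10/7 + 2*(-5)*(4*16)))/(94*(-31 + (-4 + 10/7 + 2*(-5)*(4*16))))) = sqrt(-4138 + (-53 - (-4 + 10/7 + 2*(-5)*64))/(94*(-31 + (-4 + 10/7 + 2*(-5)*64)))) = sqrt(-4138 + (-53 - (-4 + 10/7 - 640))/(94*(-31 + (-4 + 10/7 - 640)))) = sqrt(-4138 + (-53 - 1*(-4498/7))/(94*(-31 - 4498/7))) = sqrt(-4138 + (-53 + 4498/7)/(94*(-4715/7))) = sqrt(-4138 + (1/94)*(-7/4715)*(4127/7)) = sqrt(-4138 - 4127/443210) = sqrt(-1834007107/443210) = I*sqrt(812850289893470)/443210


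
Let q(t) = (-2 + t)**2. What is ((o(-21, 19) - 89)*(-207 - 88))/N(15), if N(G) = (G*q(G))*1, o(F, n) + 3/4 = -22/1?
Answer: 8791/676 ≈ 13.004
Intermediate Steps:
o(F, n) = -91/4 (o(F, n) = -3/4 - 22/1 = -3/4 - 22*1 = -3/4 - 22 = -91/4)
N(G) = G*(-2 + G)**2 (N(G) = (G*(-2 + G)**2)*1 = G*(-2 + G)**2)
((o(-21, 19) - 89)*(-207 - 88))/N(15) = ((-91/4 - 89)*(-207 - 88))/((15*(-2 + 15)**2)) = (-447/4*(-295))/((15*13**2)) = 131865/(4*((15*169))) = (131865/4)/2535 = (131865/4)*(1/2535) = 8791/676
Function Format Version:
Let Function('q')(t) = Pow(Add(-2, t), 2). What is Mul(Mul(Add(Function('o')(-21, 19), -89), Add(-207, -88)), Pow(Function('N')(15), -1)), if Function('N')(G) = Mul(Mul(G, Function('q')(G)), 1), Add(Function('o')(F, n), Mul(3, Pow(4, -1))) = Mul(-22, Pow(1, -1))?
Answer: Rational(8791, 676) ≈ 13.004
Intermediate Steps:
Function('o')(F, n) = Rational(-91, 4) (Function('o')(F, n) = Add(Rational(-3, 4), Mul(-22, Pow(1, -1))) = Add(Rational(-3, 4), Mul(-22, 1)) = Add(Rational(-3, 4), -22) = Rational(-91, 4))
Function('N')(G) = Mul(G, Pow(Add(-2, G), 2)) (Function('N')(G) = Mul(Mul(G, Pow(Add(-2, G), 2)), 1) = Mul(G, Pow(Add(-2, G), 2)))
Mul(Mul(Add(Function('o')(-21, 19), -89), Add(-207, -88)), Pow(Function('N')(15), -1)) = Mul(Mul(Add(Rational(-91, 4), -89), Add(-207, -88)), Pow(Mul(15, Pow(Add(-2, 15), 2)), -1)) = Mul(Mul(Rational(-447, 4), -295), Pow(Mul(15, Pow(13, 2)), -1)) = Mul(Rational(131865, 4), Pow(Mul(15, 169), -1)) = Mul(Rational(131865, 4), Pow(2535, -1)) = Mul(Rational(131865, 4), Rational(1, 2535)) = Rational(8791, 676)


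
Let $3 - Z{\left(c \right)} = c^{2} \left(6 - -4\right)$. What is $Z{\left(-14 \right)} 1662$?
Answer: $-3252534$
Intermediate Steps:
$Z{\left(c \right)} = 3 - 10 c^{2}$ ($Z{\left(c \right)} = 3 - c^{2} \left(6 - -4\right) = 3 - c^{2} \left(6 + 4\right) = 3 - c^{2} \cdot 10 = 3 - 10 c^{2}$)
$Z{\left(-14 \right)} 1662 = \left(3 - 10 \left(-14\right)^{2}\right) 1662 = \left(3 - 1960\right) 1662 = \left(-1957\right) 1662 = -3252534$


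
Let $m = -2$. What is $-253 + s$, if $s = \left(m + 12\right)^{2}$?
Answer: $-153$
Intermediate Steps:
$s = 100$ ($s = \left(-2 + 12\right)^{2} = 10^{2} = 100$)
$-253 + s = -253 + 100 = -153$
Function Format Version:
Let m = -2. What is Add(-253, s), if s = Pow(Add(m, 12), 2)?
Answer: -153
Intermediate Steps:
s = 100 (s = Pow(Add(-2, 12), 2) = Pow(10, 2) = 100)
Add(-253, s) = Add(-253, 100) = -153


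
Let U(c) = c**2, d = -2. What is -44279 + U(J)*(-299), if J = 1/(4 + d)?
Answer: -177415/4 ≈ -44354.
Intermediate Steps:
J = 1/2 (J = 1/(4 - 2) = 1/2 ≈ 0.50000)
-44279 + U(J)*(-299) = -44279 + (1/2)**2*(-299) = -44279 + (1/4)*(-299) = -44279 - 299/4 = -177415/4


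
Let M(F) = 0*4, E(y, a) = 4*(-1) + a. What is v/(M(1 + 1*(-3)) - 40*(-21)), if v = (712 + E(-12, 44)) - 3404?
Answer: -221/70 ≈ -3.1571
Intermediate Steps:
E(y, a) = -4 + a
M(F) = 0
v = -2652 (v = (712 + (-4 + 44)) - 3404 = (712 + 40) - 3404 = 752 - 3404 = -2652)
v/(M(1 + 1*(-3)) - 40*(-21)) = -2652/(0 - 40*(-21)) = -2652/(0 + 840) = -2652/840 = -2652*1/840 = -221/70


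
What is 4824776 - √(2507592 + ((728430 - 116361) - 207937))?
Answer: 4824776 - 2*√727931 ≈ 4.8231e+6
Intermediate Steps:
4824776 - √(2507592 + ((728430 - 116361) - 207937)) = 4824776 - √(2507592 + (612069 - 207937)) = 4824776 - √(2507592 + 404132) = 4824776 - √2911724 = 4824776 - 2*√727931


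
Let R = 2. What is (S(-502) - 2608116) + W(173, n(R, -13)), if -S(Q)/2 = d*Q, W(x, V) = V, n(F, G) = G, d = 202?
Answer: -2405321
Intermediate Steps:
S(Q) = -404*Q
(S(-502) - 2608116) + W(173, n(R, -13)) = (-404*(-502) - 2608116) - 13 = (202808 - 2608116) - 13 = -2405308 - 13 = -2405321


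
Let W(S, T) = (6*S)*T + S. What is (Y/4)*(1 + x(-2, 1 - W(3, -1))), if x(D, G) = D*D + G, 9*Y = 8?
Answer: 14/3 ≈ 4.6667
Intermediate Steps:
Y = 8/9 (Y = (⅑)*8 = 8/9 ≈ 0.88889)
W(S, T) = S + 6*S*T (W(S, T) = 6*S*T + S = S + 6*S*T)
x(D, G) = G + D² (x(D, G) = D² + G = G + D²)
(Y/4)*(1 + x(-2, 1 - W(3, -1))) = ((8/9)/4)*(1 + ((1 - 3*(1 + 6*(-1))) + (-2)²)) = ((8/9)*(¼))*(1 + ((1 - 3*(1 - 6)) + 4)) = 2*(1 + ((1 - 3*(-5)) + 4))/9 = 2*(1 + ((1 - 1*(-15)) + 4))/9 = 2*(1 + ((1 + 15) + 4))/9 = 2*(1 + (16 + 4))/9 = 2*(1 + 20)/9 = (2/9)*21 = 14/3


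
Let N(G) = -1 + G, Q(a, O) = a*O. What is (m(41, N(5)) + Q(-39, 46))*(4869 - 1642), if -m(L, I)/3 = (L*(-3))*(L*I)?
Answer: 189495894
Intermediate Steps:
Q(a, O) = O*a
m(L, I) = 9*I*L² (m(L, I) = -3*L*(-3)*L*I = -3*(-3*L)*I*L = -(-9)*I*L² = 9*I*L²)
(m(41, N(5)) + Q(-39, 46))*(4869 - 1642) = (9*(-1 + 5)*41² + 46*(-39))*(4869 - 1642) = (9*4*1681 - 1794)*3227 = (60516 - 1794)*3227 = 58722*3227 = 189495894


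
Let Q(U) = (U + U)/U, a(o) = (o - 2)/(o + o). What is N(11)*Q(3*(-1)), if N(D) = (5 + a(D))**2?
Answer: 14161/242 ≈ 58.517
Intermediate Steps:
a(o) = (-2 + o)/(2*o) (a(o) = (-2 + o)/((2*o)) = (-2 + o)*(1/(2*o)) = (-2 + o)/(2*o))
Q(U) = 2 (Q(U) = (2*U)/U = 2)
N(D) = (5 + (-2 + D)/(2*D))**2
N(11)*Q(3*(-1)) = ((1/4)*(-2 + 11*11)**2/11**2)*2 = ((1/4)*(1/121)*(-2 + 121)**2)*2 = ((1/4)*(1/121)*119**2)*2 = ((1/4)*(1/121)*14161)*2 = (14161/484)*2 = 14161/242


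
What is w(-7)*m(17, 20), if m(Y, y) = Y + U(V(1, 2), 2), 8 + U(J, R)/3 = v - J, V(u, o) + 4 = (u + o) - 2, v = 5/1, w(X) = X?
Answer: -119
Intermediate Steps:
v = 5 (v = 5*1 = 5)
V(u, o) = -6 + o + u (V(u, o) = -4 + ((u + o) - 2) = -4 + ((o + u) - 2) = -4 + (-2 + o + u) = -6 + o + u)
U(J, R) = -9 - 3*J (U(J, R) = -24 + 3*(5 - J) = -24 + (15 - 3*J) = -9 - 3*J)
m(Y, y) = Y (m(Y, y) = Y + (-9 - 3*(-6 + 2 + 1)) = Y + (-9 - 3*(-3)) = Y + (-9 + 9) = Y + 0 = Y)
w(-7)*m(17, 20) = -7*17 = -119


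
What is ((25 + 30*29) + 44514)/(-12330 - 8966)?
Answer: -45409/21296 ≈ -2.1323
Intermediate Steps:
((25 + 30*29) + 44514)/(-12330 - 8966) = ((25 + 870) + 44514)/(-21296) = (895 + 44514)*(-1/21296) = 45409*(-1/21296) = -45409/21296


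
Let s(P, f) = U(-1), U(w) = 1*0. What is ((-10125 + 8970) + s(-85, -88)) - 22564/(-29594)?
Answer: -17079253/14797 ≈ -1154.2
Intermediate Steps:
U(w) = 0
s(P, f) = 0
((-10125 + 8970) + s(-85, -88)) - 22564/(-29594) = ((-10125 + 8970) + 0) - 22564/(-29594) = (-1155 + 0) - 22564*(-1/29594) = -1155 + 11282/14797 = -17079253/14797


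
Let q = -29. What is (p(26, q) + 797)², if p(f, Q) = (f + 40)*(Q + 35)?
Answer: 1423249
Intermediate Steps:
p(f, Q) = (35 + Q)*(40 + f) (p(f, Q) = (40 + f)*(35 + Q) = (35 + Q)*(40 + f))
(p(26, q) + 797)² = ((1400 + 35*26 + 40*(-29) - 29*26) + 797)² = ((1400 + 910 - 1160 - 754) + 797)² = (396 + 797)² = 1193² = 1423249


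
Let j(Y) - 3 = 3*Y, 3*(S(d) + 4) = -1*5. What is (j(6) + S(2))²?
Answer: 2116/9 ≈ 235.11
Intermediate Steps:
S(d) = -17/3 (S(d) = -4 + (-1*5)/3 = -4 + (⅓)*(-5) = -4 - 5/3 = -17/3)
j(Y) = 3 + 3*Y
(j(6) + S(2))² = ((3 + 3*6) - 17/3)² = ((3 + 18) - 17/3)² = (21 - 17/3)² = (46/3)² = 2116/9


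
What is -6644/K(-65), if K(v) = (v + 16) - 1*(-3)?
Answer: 3322/23 ≈ 144.43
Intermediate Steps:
K(v) = 19 + v (K(v) = (16 + v) + 3 = 19 + v)
-6644/K(-65) = -6644/(19 - 65) = -6644/(-46) = -6644*(-1/46) = 3322/23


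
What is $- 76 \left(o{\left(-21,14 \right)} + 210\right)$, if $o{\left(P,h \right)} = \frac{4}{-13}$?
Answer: $- \frac{207176}{13} \approx -15937.0$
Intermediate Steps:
$o{\left(P,h \right)} = - \frac{4}{13}$ ($o{\left(P,h \right)} = 4 \left(- \frac{1}{13}\right) = - \frac{4}{13}$)
$- 76 \left(o{\left(-21,14 \right)} + 210\right) = - 76 \left(- \frac{4}{13} + 210\right) = \left(-76\right) \frac{2726}{13} = - \frac{207176}{13}$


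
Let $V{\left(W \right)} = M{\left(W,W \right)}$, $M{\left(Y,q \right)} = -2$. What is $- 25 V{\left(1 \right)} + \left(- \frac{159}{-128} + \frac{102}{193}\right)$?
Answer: $\frac{1278943}{24704} \approx 51.771$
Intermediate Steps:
$V{\left(W \right)} = -2$
$- 25 V{\left(1 \right)} + \left(- \frac{159}{-128} + \frac{102}{193}\right) = \left(-25\right) \left(-2\right) + \left(- \frac{159}{-128} + \frac{102}{193}\right) = 50 + \left(\left(-159\right) \left(- \frac{1}{128}\right) + 102 \cdot \frac{1}{193}\right) = 50 + \left(\frac{159}{128} + \frac{102}{193}\right) = 50 + \frac{43743}{24704} = \frac{1278943}{24704}$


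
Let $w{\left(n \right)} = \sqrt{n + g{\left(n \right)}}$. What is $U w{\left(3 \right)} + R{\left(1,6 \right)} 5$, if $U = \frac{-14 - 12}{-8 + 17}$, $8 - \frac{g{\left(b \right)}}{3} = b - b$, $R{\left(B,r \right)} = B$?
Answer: $5 - \frac{26 \sqrt{3}}{3} \approx -10.011$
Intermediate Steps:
$g{\left(b \right)} = 24$ ($g{\left(b \right)} = 24 - 3 \left(b - b\right) = 24 - 0 = 24 + 0 = 24$)
$U = - \frac{26}{9} \approx -2.8889$
$w{\left(n \right)} = \sqrt{24 + n}$ ($w{\left(n \right)} = \sqrt{n + 24} = \sqrt{24 + n}$)
$U w{\left(3 \right)} + R{\left(1,6 \right)} 5 = - \frac{26 \sqrt{24 + 3}}{9} + 1 \cdot 5 = - \frac{26 \sqrt{27}}{9} + 5 = - \frac{26 \cdot 3 \sqrt{3}}{9} + 5 = - \frac{26 \sqrt{3}}{3} + 5 = 5 - \frac{26 \sqrt{3}}{3}$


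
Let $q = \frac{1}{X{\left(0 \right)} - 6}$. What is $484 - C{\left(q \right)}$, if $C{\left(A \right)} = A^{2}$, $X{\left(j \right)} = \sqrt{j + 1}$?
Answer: $\frac{12099}{25} \approx 483.96$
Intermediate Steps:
$X{\left(j \right)} = \sqrt{1 + j}$
$q = - \frac{1}{5}$ ($q = \frac{1}{\sqrt{1 + 0} - 6} = \frac{1}{\sqrt{1} - 6} = \frac{1}{1 - 6} = \frac{1}{-5} = - \frac{1}{5} \approx -0.2$)
$484 - C{\left(q \right)} = 484 - \left(- \frac{1}{5}\right)^{2} = 484 - \frac{1}{25} = \frac{12099}{25}$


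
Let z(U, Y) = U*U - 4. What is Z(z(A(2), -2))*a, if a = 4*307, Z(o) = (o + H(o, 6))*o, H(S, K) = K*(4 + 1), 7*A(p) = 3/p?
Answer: -1214607125/9604 ≈ -1.2647e+5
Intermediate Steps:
A(p) = 3/(7*p) (A(p) = (3/p)/7 = 3/(7*p))
z(U, Y) = -4 + U² (z(U, Y) = U² - 4 = -4 + U²)
H(S, K) = 5*K (H(S, K) = K*5 = 5*K)
Z(o) = o*(30 + o) (Z(o) = (o + 5*6)*o = (o + 30)*o = (30 + o)*o = o*(30 + o))
a = 1228
Z(z(A(2), -2))*a = ((-4 + ((3/7)/2)²)*(30 + (-4 + ((3/7)/2)²)))*1228 = ((-4 + ((3/7)*(½))²)*(30 + (-4 + ((3/7)*(½))²)))*1228 = ((-4 + (3/14)²)*(30 + (-4 + (3/14)²)))*1228 = ((-4 + 9/196)*(30 + (-4 + 9/196)))*1228 = -775*(30 - 775/196)/196*1228 = -775/196*5105/196*1228 = -3956375/38416*1228 = -1214607125/9604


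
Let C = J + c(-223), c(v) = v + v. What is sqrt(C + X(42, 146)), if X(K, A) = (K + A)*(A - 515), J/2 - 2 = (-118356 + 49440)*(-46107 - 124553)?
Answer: sqrt(23522339306) ≈ 1.5337e+5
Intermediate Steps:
c(v) = 2*v
J = 23522409124 (J = 4 + 2*((-118356 + 49440)*(-46107 - 124553)) = 4 + 2*(-68916*(-170660)) = 4 + 2*11761204560 = 4 + 23522409120 = 23522409124)
C = 23522408678 (C = 23522409124 + 2*(-223) = 23522409124 - 446 = 23522408678)
X(K, A) = (-515 + A)*(A + K) (X(K, A) = (A + K)*(-515 + A) = (-515 + A)*(A + K))
sqrt(C + X(42, 146)) = sqrt(23522408678 + (146**2 - 515*146 - 515*42 + 146*42)) = sqrt(23522408678 + (21316 - 75190 - 21630 + 6132)) = sqrt(23522408678 - 69372) = sqrt(23522339306)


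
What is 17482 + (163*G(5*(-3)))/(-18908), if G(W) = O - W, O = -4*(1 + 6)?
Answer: 2027925/116 ≈ 17482.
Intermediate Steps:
O = -28 (O = -4*7 = -28)
G(W) = -28 - W
17482 + (163*G(5*(-3)))/(-18908) = 17482 + (163*(-28 - 5*(-3)))/(-18908) = 17482 + (163*(-28 - 1*(-15)))*(-1/18908) = 17482 + (163*(-28 + 15))*(-1/18908) = 17482 + (163*(-13))*(-1/18908) = 17482 - 2119*(-1/18908) = 17482 + 13/116 = 2027925/116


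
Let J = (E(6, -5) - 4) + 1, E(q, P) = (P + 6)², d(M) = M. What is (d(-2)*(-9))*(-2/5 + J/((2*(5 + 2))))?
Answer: -342/35 ≈ -9.7714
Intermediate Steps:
E(q, P) = (6 + P)²
J = -2 (J = ((6 - 5)² - 4) + 1 = (1² - 4) + 1 = (1 - 4) + 1 = -3 + 1 = -2)
(d(-2)*(-9))*(-2/5 + J/((2*(5 + 2)))) = (-2*(-9))*(-2/5 - 2*1/(2*(5 + 2))) = 18*(-2*⅕ - 2/(2*7)) = 18*(-⅖ - 2/14) = 18*(-⅖ - 2*1/14) = 18*(-⅖ - ⅐) = 18*(-19/35) = -342/35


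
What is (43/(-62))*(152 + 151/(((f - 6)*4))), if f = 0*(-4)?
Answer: -150371/1488 ≈ -101.06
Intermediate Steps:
f = 0
(43/(-62))*(152 + 151/(((f - 6)*4))) = (43/(-62))*(152 + 151/(((0 - 6)*4))) = (43*(-1/62))*(152 + 151/((-6*4))) = -43*(152 + 151/(-24))/62 = -43*(152 + 151*(-1/24))/62 = -43*(152 - 151/24)/62 = -43/62*3497/24 = -150371/1488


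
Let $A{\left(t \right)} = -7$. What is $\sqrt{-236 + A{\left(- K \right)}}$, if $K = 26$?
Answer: $9 i \sqrt{3} \approx 15.588 i$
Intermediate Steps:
$\sqrt{-236 + A{\left(- K \right)}} = \sqrt{-236 - 7} = \sqrt{-243} = 9 i \sqrt{3}$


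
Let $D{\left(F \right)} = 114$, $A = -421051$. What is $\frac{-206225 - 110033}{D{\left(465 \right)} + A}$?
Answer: $\frac{316258}{420937} \approx 0.75132$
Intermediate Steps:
$\frac{-206225 - 110033}{D{\left(465 \right)} + A} = \frac{-206225 - 110033}{114 - 421051} = - \frac{316258}{-420937} = \left(-316258\right) \left(- \frac{1}{420937}\right) = \frac{316258}{420937}$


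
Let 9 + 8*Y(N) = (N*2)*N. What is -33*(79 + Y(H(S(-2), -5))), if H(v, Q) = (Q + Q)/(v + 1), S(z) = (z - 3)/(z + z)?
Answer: -590293/216 ≈ -2732.8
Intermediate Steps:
S(z) = (-3 + z)/(2*z) (S(z) = (-3 + z)/((2*z)) = (-3 + z)*(1/(2*z)) = (-3 + z)/(2*z))
H(v, Q) = 2*Q/(1 + v) (H(v, Q) = (2*Q)/(1 + v) = 2*Q/(1 + v))
Y(N) = -9/8 + N²/4 (Y(N) = -9/8 + ((N*2)*N)/8 = -9/8 + ((2*N)*N)/8 = -9/8 + (2*N²)/8 = -9/8 + N²/4)
-33*(79 + Y(H(S(-2), -5))) = -33*(79 + (-9/8 + (2*(-5)/(1 + (½)*(-3 - 2)/(-2)))²/4)) = -33*(79 + (-9/8 + (2*(-5)/(1 + (½)*(-½)*(-5)))²/4)) = -33*(79 + (-9/8 + (2*(-5)/(1 + 5/4))²/4)) = -33*(79 + (-9/8 + (2*(-5)/(9/4))²/4)) = -33*(79 + (-9/8 + (2*(-5)*(4/9))²/4)) = -33*(79 + (-9/8 + (-40/9)²/4)) = -33*(79 + (-9/8 + (¼)*(1600/81))) = -33*(79 + (-9/8 + 400/81)) = -33*(79 + 2471/648) = -33*53663/648 = -590293/216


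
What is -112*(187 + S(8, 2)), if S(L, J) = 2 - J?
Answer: -20944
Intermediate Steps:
-112*(187 + S(8, 2)) = -112*(187 + (2 - 1*2)) = -112*(187 + (2 - 2)) = -112*(187 + 0) = -112*187 = -20944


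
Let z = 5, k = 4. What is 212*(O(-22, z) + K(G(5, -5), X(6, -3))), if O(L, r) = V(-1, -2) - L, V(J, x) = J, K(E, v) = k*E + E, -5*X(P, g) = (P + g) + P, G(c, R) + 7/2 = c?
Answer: 6042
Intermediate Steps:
G(c, R) = -7/2 + c
X(P, g) = -2*P/5 - g/5 (X(P, g) = -((P + g) + P)/5 = -(g + 2*P)/5 = -2*P/5 - g/5)
K(E, v) = 5*E (K(E, v) = 4*E + E = 5*E)
O(L, r) = -1 - L
212*(O(-22, z) + K(G(5, -5), X(6, -3))) = 212*((-1 - 1*(-22)) + 5*(-7/2 + 5)) = 212*((-1 + 22) + 5*(3/2)) = 212*(21 + 15/2) = 212*(57/2) = 6042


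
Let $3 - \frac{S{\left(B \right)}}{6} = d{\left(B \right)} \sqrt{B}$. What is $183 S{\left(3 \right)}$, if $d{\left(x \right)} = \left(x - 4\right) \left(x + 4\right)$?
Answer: $3294 + 7686 \sqrt{3} \approx 16607.0$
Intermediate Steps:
$d{\left(x \right)} = \left(-4 + x\right) \left(4 + x\right)$
$S{\left(B \right)} = 18 - 6 \sqrt{B} \left(-16 + B^{2}\right)$ ($S{\left(B \right)} = 18 - 6 \left(-16 + B^{2}\right) \sqrt{B} = 18 - 6 \sqrt{B} \left(-16 + B^{2}\right)$)
$183 S{\left(3 \right)} = 183 \left(18 + 6 \sqrt{3} \left(16 - 3^{2}\right)\right) = 183 \left(18 + 6 \sqrt{3} \left(16 - 9\right)\right) = 183 \left(18 + 6 \sqrt{3} \cdot 7\right) = 183 \left(18 + 42 \sqrt{3}\right) = 3294 + 7686 \sqrt{3}$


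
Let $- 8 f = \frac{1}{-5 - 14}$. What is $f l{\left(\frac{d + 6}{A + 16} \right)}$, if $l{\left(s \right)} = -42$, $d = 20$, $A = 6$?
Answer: $- \frac{21}{76} \approx -0.27632$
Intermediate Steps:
$f = \frac{1}{152}$ ($f = - \frac{1}{8 \left(-5 - 14\right)} = - \frac{1}{8 \left(-19\right)} = \left(- \frac{1}{8}\right) \left(- \frac{1}{19}\right) = \frac{1}{152} \approx 0.0065789$)
$f l{\left(\frac{d + 6}{A + 16} \right)} = \frac{1}{152} \left(-42\right) = - \frac{21}{76}$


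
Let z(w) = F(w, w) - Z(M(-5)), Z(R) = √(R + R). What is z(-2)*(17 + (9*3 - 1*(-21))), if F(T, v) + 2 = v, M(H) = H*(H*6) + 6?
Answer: -260 - 130*√78 ≈ -1408.1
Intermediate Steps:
M(H) = 6 + 6*H² (M(H) = H*(6*H) + 6 = 6*H² + 6 = 6 + 6*H²)
F(T, v) = -2 + v
Z(R) = √2*√R (Z(R) = √(2*R) = √2*√R)
z(w) = -2 + w - 2*√78 (z(w) = (-2 + w) - √2*√(6 + 6*(-5)²) = (-2 + w) - √2*√(6 + 6*25) = (-2 + w) - √2*√(6 + 150) = (-2 + w) - √2*√156 = (-2 + w) - √2*2*√39 = (-2 + w) - 2*√78 = -2 + w - 2*√78)
z(-2)*(17 + (9*3 - 1*(-21))) = (-2 - 2 - 2*√78)*(17 + (9*3 - 1*(-21))) = (-4 - 2*√78)*(17 + (27 + 21)) = (-4 - 2*√78)*(17 + 48) = (-4 - 2*√78)*65 = -260 - 130*√78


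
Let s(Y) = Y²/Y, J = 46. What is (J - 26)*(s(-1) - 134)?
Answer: -2700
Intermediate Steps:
s(Y) = Y
(J - 26)*(s(-1) - 134) = (46 - 26)*(-1 - 134) = 20*(-135) = -2700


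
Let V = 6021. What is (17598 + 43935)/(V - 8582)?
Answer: -61533/2561 ≈ -24.027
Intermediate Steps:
(17598 + 43935)/(V - 8582) = (17598 + 43935)/(6021 - 8582) = 61533/(-2561) = 61533*(-1/2561) = -61533/2561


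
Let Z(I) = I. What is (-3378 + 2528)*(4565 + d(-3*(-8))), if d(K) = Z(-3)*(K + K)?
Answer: -3757850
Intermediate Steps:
d(K) = -6*K (d(K) = -3*(K + K) = -6*K)
(-3378 + 2528)*(4565 + d(-3*(-8))) = (-3378 + 2528)*(4565 - (-18)*(-8)) = -850*(4565 - 6*24) = -850*(4565 - 144) = -850*4421 = -3757850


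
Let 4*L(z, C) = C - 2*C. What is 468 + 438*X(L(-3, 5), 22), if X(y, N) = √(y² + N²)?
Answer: 468 + 219*√7769/2 ≈ 10120.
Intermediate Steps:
L(z, C) = -C/4 (L(z, C) = (C - 2*C)/4 = (-C)/4 = -C/4)
X(y, N) = √(N² + y²)
468 + 438*X(L(-3, 5), 22) = 468 + 438*√(22² + (-¼*5)²) = 468 + 438*√(484 + (-5/4)²) = 468 + 438*√(484 + 25/16) = 468 + 438*√(7769/16) = 468 + 438*(√7769/4) = 468 + 219*√7769/2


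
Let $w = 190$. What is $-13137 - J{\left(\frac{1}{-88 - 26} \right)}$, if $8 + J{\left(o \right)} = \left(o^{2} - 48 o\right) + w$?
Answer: $- \frac{173099197}{12996} \approx -13319.0$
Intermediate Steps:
$J{\left(o \right)} = 182 + o^{2} - 48 o$ ($J{\left(o \right)} = -8 + \left(\left(o^{2} - 48 o\right) + 190\right) = -8 + \left(190 + o^{2} - 48 o\right) = 182 + o^{2} - 48 o$)
$-13137 - J{\left(\frac{1}{-88 - 26} \right)} = -13137 - \left(182 + \left(\frac{1}{-88 - 26}\right)^{2} - \frac{48}{-88 - 26}\right) = -13137 - \left(182 + \left(\frac{1}{-114}\right)^{2} - \frac{48}{-114}\right) = -13137 - \left(182 + \left(- \frac{1}{114}\right)^{2} - - \frac{8}{19}\right) = -13137 - \left(182 + \frac{1}{12996} + \frac{8}{19}\right) = -13137 - \frac{2370745}{12996} = - \frac{173099197}{12996}$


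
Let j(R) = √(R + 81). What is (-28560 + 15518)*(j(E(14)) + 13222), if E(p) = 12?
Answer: -172441324 - 13042*√93 ≈ -1.7257e+8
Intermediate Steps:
j(R) = √(81 + R)
(-28560 + 15518)*(j(E(14)) + 13222) = (-28560 + 15518)*(√(81 + 12) + 13222) = -13042*(√93 + 13222) = -13042*(13222 + √93) = -172441324 - 13042*√93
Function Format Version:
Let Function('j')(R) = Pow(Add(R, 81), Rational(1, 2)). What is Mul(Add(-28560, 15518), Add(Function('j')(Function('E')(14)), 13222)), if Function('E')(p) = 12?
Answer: Add(-172441324, Mul(-13042, Pow(93, Rational(1, 2)))) ≈ -1.7257e+8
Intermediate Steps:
Function('j')(R) = Pow(Add(81, R), Rational(1, 2))
Mul(Add(-28560, 15518), Add(Function('j')(Function('E')(14)), 13222)) = Mul(Add(-28560, 15518), Add(Pow(Add(81, 12), Rational(1, 2)), 13222)) = Mul(-13042, Add(Pow(93, Rational(1, 2)), 13222)) = Mul(-13042, Add(13222, Pow(93, Rational(1, 2)))) = Add(-172441324, Mul(-13042, Pow(93, Rational(1, 2))))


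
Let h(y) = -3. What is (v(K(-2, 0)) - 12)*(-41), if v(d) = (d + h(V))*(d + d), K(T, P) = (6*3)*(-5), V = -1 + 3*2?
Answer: -685848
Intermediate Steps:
V = 5 (V = -1 + 6 = 5)
K(T, P) = -90 (K(T, P) = 18*(-5) = -90)
v(d) = 2*d*(-3 + d) (v(d) = (d - 3)*(d + d) = (-3 + d)*(2*d) = 2*d*(-3 + d))
(v(K(-2, 0)) - 12)*(-41) = (2*(-90)*(-3 - 90) - 12)*(-41) = (2*(-90)*(-93) - 12)*(-41) = (16740 - 12)*(-41) = 16728*(-41) = -685848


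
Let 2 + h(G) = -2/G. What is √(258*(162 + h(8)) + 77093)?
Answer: √473234/2 ≈ 343.96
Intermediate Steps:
h(G) = -2 - 2/G
√(258*(162 + h(8)) + 77093) = √(258*(162 + (-2 - 2/8)) + 77093) = √(258*(162 + (-2 - 2*⅛)) + 77093) = √(258*(162 + (-2 - ¼)) + 77093) = √(258*(162 - 9/4) + 77093) = √(258*(639/4) + 77093) = √(82431/2 + 77093) = √(236617/2) = √473234/2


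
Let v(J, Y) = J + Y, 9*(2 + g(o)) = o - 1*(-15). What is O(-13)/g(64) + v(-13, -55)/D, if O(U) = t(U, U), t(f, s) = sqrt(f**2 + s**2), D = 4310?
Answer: -34/2155 + 117*sqrt(2)/61 ≈ 2.6967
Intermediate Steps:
g(o) = -1/3 + o/9 (g(o) = -2 + (o - 1*(-15))/9 = -2 + (o + 15)/9 = -2 + (15 + o)/9 = -2 + (5/3 + o/9) = -1/3 + o/9)
O(U) = sqrt(2)*sqrt(U**2) (O(U) = sqrt(U**2 + U**2) = sqrt(2*U**2) = sqrt(2)*sqrt(U**2))
O(-13)/g(64) + v(-13, -55)/D = (sqrt(2)*sqrt((-13)**2))/(-1/3 + (1/9)*64) + (-13 - 55)/4310 = (sqrt(2)*sqrt(169))/(-1/3 + 64/9) - 68*1/4310 = (sqrt(2)*13)/(61/9) - 34/2155 = (13*sqrt(2))*(9/61) - 34/2155 = 117*sqrt(2)/61 - 34/2155 = -34/2155 + 117*sqrt(2)/61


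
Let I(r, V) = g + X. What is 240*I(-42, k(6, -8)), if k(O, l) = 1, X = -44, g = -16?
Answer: -14400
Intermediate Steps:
I(r, V) = -60 (I(r, V) = -16 - 44 = -60)
240*I(-42, k(6, -8)) = 240*(-60) = -14400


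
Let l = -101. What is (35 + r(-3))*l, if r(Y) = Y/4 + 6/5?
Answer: -71609/20 ≈ -3580.4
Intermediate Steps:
r(Y) = 6/5 + Y/4 (r(Y) = Y*(¼) + 6*(⅕) = Y/4 + 6/5 = 6/5 + Y/4)
(35 + r(-3))*l = (35 + (6/5 + (¼)*(-3)))*(-101) = (35 + (6/5 - ¾))*(-101) = (35 + 9/20)*(-101) = (709/20)*(-101) = -71609/20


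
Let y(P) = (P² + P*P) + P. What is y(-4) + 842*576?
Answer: 485020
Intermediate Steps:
y(P) = P + 2*P² (y(P) = (P² + P²) + P = 2*P² + P = P + 2*P²)
y(-4) + 842*576 = -4*(1 + 2*(-4)) + 842*576 = -4*(1 - 8) + 484992 = -4*(-7) + 484992 = 28 + 484992 = 485020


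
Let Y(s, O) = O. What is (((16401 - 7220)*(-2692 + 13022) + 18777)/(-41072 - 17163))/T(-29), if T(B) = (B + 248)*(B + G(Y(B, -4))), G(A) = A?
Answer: 4992553/22150755 ≈ 0.22539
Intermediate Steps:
T(B) = (-4 + B)*(248 + B) (T(B) = (B + 248)*(B - 4) = (248 + B)*(-4 + B) = (-4 + B)*(248 + B))
(((16401 - 7220)*(-2692 + 13022) + 18777)/(-41072 - 17163))/T(-29) = (((16401 - 7220)*(-2692 + 13022) + 18777)/(-41072 - 17163))/(-992 + (-29)² + 244*(-29)) = ((9181*10330 + 18777)/(-58235))/(-992 + 841 - 7076) = ((94839730 + 18777)*(-1/58235))/(-7227) = (94858507*(-1/58235))*(-1/7227) = -4992553/3065*(-1/7227) = 4992553/22150755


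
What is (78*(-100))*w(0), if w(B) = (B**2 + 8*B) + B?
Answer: 0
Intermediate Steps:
w(B) = B**2 + 9*B
(78*(-100))*w(0) = (78*(-100))*(0*(9 + 0)) = -0*9 = -7800*0 = 0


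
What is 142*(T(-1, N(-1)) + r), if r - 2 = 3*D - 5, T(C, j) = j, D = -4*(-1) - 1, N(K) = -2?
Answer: 568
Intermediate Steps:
D = 3 (D = 4 - 1 = 3)
r = 6 (r = 2 + (3*3 - 5) = 2 + (9 - 5) = 2 + 4 = 6)
142*(T(-1, N(-1)) + r) = 142*(-2 + 6) = 142*4 = 568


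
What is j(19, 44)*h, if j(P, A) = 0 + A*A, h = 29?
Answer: 56144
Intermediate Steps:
j(P, A) = A² (j(P, A) = 0 + A² = A²)
j(19, 44)*h = 44²*29 = 1936*29 = 56144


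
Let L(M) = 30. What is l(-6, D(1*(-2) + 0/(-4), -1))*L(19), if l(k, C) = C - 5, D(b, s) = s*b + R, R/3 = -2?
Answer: -270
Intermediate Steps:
R = -6 (R = 3*(-2) = -6)
D(b, s) = -6 + b*s (D(b, s) = s*b - 6 = b*s - 6 = -6 + b*s)
l(k, C) = -5 + C
l(-6, D(1*(-2) + 0/(-4), -1))*L(19) = (-5 + (-6 + (1*(-2) + 0/(-4))*(-1)))*30 = (-5 + (-6 + (-2 + 0*(-¼))*(-1)))*30 = (-5 + (-6 + (-2 + 0)*(-1)))*30 = (-5 + (-6 - 2*(-1)))*30 = (-5 + (-6 + 2))*30 = (-5 - 4)*30 = -9*30 = -270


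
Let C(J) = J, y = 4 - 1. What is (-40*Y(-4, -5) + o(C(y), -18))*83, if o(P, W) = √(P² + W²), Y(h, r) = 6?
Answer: -19920 + 249*√37 ≈ -18405.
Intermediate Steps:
y = 3
(-40*Y(-4, -5) + o(C(y), -18))*83 = (-40*6 + √(3² + (-18)²))*83 = (-240 + √(9 + 324))*83 = (-240 + √333)*83 = (-240 + 3*√37)*83 = -19920 + 249*√37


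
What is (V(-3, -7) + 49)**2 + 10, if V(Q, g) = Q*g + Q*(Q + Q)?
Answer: 7754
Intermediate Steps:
V(Q, g) = 2*Q**2 + Q*g (V(Q, g) = Q*g + Q*(2*Q) = Q*g + 2*Q**2 = 2*Q**2 + Q*g)
(V(-3, -7) + 49)**2 + 10 = (-3*(-7 + 2*(-3)) + 49)**2 + 10 = (-3*(-7 - 6) + 49)**2 + 10 = (-3*(-13) + 49)**2 + 10 = (39 + 49)**2 + 10 = 88**2 + 10 = 7744 + 10 = 7754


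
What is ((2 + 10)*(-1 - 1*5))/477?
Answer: -8/53 ≈ -0.15094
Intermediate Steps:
((2 + 10)*(-1 - 1*5))/477 = (12*(-1 - 5))*(1/477) = (12*(-6))*(1/477) = -72*1/477 = -8/53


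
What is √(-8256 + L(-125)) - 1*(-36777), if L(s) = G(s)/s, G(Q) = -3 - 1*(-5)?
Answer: 36777 + I*√5160010/25 ≈ 36777.0 + 90.863*I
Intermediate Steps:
G(Q) = 2 (G(Q) = -3 + 5 = 2)
L(s) = 2/s
√(-8256 + L(-125)) - 1*(-36777) = √(-8256 + 2/(-125)) - 1*(-36777) = √(-8256 + 2*(-1/125)) + 36777 = √(-8256 - 2/125) + 36777 = √(-1032002/125) + 36777 = I*√5160010/25 + 36777 = 36777 + I*√5160010/25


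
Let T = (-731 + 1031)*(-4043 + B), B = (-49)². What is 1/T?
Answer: -1/492600 ≈ -2.0300e-6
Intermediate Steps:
B = 2401
T = -492600 (T = (-731 + 1031)*(-4043 + 2401) = 300*(-1642) = -492600)
1/T = 1/(-492600) = -1/492600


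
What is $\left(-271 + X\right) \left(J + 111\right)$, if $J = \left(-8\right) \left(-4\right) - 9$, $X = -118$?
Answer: $-52126$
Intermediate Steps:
$J = 23$ ($J = 32 - 9 = 23$)
$\left(-271 + X\right) \left(J + 111\right) = \left(-271 - 118\right) \left(23 + 111\right) = \left(-389\right) 134 = -52126$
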